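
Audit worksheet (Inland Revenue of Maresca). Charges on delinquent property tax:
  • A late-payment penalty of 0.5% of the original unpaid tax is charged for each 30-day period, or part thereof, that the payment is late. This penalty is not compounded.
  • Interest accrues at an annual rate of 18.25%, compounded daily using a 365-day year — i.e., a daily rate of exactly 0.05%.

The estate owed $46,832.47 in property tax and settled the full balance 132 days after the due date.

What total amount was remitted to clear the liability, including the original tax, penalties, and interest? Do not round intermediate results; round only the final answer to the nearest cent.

$51,197.68

Penalty periods: ⌈132/30⌉ = 5; penalty = 5 × 0.5% × $46,832.47 = $1,170.81…
Interest: $46,832.47 × ((1 + 0.0005)^132 − 1) = $46,832.47 × 0.06820910… = $3,194.4005…
Total = $46,832.47 + $1,170.8118… + $3,194.4005… = $51,197.68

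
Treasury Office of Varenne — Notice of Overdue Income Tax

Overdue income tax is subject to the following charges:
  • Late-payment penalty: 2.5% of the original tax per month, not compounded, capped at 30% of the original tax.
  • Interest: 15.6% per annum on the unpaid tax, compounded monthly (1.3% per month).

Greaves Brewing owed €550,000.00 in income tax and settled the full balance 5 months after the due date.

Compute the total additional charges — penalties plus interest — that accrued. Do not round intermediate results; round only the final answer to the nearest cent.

€105,441.66

Penalty: 5 × 2.5% × €550,000.00 = €68,750.00 (below the 30% cap of €165,000.00)
Interest: €550,000.00 × ((1 + 0.013)^5 − 1) = €550,000.00 × 0.0667121… = €36,691.6622…
Penalties + interest = €68,750.0000 + €36,691.6622… = €105,441.66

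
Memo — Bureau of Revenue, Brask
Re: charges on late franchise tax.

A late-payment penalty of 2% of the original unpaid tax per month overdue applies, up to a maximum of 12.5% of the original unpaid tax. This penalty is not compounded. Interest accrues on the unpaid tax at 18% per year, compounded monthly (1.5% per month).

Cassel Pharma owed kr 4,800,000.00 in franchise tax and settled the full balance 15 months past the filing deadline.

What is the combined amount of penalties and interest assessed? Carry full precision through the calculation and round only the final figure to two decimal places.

Penalty (uncapped): 15 × 2% × kr 4,800,000.00 = kr 1,440,000.00; cap = 12.5% × kr 4,800,000.00 = kr 600,000.00 → penalty = kr 600,000.00
Interest: kr 4,800,000.00 × ((1 + 0.015)^15 − 1) = kr 4,800,000.00 × 0.2502321… = kr 1,201,113.9199…
Penalties + interest = kr 600,000.0000 + kr 1,201,113.9199… = kr 1,801,113.92

kr 1,801,113.92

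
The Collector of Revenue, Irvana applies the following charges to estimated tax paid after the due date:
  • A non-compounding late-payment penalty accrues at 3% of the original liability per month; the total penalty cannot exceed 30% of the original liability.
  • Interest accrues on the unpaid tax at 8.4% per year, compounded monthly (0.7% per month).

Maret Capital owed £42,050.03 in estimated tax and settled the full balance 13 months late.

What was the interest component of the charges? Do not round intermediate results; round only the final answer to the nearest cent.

£3,991.47

Interest: £42,050.03 × ((1 + 0.007)^13 − 1) = £42,050.03 × 0.0949218… = £3,991.4661…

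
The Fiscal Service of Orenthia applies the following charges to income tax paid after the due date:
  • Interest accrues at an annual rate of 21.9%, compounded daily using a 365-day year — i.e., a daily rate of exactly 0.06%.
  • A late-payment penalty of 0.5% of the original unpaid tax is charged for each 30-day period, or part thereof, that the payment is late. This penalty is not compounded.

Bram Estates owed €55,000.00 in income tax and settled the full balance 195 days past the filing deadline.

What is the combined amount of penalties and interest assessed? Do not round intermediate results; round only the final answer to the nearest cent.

Penalty periods: ⌈195/30⌉ = 7; penalty = 7 × 0.5% × €55,000.00 = €1,925.00
Interest: €55,000.00 × ((1 + 0.0006)^195 − 1) = €55,000.00 × 0.12407999… = €6,824.3994…
Penalties + interest = €1,925.0000 + €6,824.3994… = €8,749.40

€8,749.40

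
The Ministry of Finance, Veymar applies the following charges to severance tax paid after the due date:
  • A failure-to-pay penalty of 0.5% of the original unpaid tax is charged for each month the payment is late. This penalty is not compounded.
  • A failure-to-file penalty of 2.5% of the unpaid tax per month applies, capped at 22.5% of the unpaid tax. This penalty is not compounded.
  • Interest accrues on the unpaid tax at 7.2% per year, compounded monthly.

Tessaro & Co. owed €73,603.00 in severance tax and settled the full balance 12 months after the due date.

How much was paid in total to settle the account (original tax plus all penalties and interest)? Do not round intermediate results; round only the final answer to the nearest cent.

Failure-to-file: 12 × 2.5% × €73,603.00 = €22,080.90, capped at 22.5% × €73,603.00 = €16,560.68…
Failure-to-pay penalty: 12 × 0.5% × €73,603.00 = €4,416.18
Interest (7.2%/yr ÷ 12 = 0.6%/month): €73,603.00 × ((1 + 0.006)^12 − 1) = €5,477.8420…
Total = €73,603.00 + €20,976.8550 + €5,477.8420… = €100,057.70

€100,057.70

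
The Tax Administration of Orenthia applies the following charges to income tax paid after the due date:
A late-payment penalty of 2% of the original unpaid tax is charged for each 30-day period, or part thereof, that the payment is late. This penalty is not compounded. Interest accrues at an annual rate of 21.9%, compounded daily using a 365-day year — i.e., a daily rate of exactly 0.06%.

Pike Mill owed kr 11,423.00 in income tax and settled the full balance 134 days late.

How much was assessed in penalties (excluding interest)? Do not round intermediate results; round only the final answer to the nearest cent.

kr 1,142.30

Penalty periods: ⌈134/30⌉ = 5; penalty = 5 × 2% × kr 11,423.00 = kr 1,142.30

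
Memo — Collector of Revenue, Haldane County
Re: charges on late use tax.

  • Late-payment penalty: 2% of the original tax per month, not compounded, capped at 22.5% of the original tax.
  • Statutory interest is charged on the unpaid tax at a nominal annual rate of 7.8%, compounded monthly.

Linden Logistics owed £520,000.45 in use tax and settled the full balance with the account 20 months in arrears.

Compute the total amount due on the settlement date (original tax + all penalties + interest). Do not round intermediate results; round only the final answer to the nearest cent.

Penalty (uncapped): 20 × 2% × £520,000.45 = £208,000.18; cap = 22.5% × £520,000.45 = £117,000.10… → penalty = £117,000.10…
Interest (7.8%/yr ÷ 12 = 0.65%/month): £520,000.45 × ((1 + 0.0065)^20 − 1) = £71,941.7523…
Total = £520,000.45 + £117,000.1013… + £71,941.7523… = £708,942.30

£708,942.30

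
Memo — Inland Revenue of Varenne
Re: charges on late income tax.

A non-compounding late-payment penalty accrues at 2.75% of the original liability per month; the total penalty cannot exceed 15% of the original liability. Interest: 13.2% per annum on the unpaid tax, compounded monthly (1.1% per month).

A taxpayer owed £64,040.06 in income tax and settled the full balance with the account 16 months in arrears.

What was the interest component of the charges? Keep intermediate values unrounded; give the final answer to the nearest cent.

£12,250.40

Interest: £64,040.06 × ((1 + 0.011)^16 − 1) = £64,040.06 × 0.1912927… = £12,250.3976…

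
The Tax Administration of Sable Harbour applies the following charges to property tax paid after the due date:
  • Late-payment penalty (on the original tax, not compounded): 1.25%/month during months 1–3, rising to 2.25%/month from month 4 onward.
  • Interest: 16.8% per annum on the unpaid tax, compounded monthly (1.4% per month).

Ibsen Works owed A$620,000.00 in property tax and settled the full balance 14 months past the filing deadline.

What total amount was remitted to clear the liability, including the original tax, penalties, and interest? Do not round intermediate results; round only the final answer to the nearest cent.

A$929,922.11

Penalty, months 1–3: 3 × 1.25% × A$620,000.00 = A$23,250.00
Penalty, months 4–14: 11 × 2.25% × A$620,000.00 = A$153,450.00
Interest: A$620,000.00 × ((1 + 0.014)^14 − 1) = A$620,000.00 × 0.2148744… = A$133,222.1095…
Total = A$620,000.00 + A$176,700.0000 + A$133,222.1095… = A$929,922.11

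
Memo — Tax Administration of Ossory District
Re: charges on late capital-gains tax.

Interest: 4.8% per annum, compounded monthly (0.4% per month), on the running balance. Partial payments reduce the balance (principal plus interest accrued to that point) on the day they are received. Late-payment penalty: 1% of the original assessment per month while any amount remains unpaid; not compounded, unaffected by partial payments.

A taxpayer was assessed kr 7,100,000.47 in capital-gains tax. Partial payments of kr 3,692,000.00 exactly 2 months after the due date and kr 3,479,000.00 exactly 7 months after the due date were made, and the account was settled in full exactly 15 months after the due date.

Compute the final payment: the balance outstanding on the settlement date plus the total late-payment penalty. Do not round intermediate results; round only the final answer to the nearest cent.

kr 1,122,578.83

Balance at month 2: kr 7,100,000.4700 × (1 + 0.004)^2 = kr 7,156,914.0738…
After kr 3,692,000.00 payment: kr 7,156,914.0738… − kr 3,692,000.00 = kr 3,464,914.0738…
Balance at month 7: kr 3,464,914.0738… × (1 + 0.004)^5 = kr 3,534,768.9635…
After kr 3,479,000.00 payment: kr 3,534,768.9635… − kr 3,479,000.00 = kr 55,768.9635…
Balance at month 15: kr 55,768.9635… × (1 + 0.004)^8 = kr 57,578.7557…
Penalty: 15 × 1% × kr 7,100,000.47 = kr 1,065,000.07…
Final settlement = outstanding balance + penalty = kr 57,578.7557… + kr 1,065,000.07… = kr 1,122,578.83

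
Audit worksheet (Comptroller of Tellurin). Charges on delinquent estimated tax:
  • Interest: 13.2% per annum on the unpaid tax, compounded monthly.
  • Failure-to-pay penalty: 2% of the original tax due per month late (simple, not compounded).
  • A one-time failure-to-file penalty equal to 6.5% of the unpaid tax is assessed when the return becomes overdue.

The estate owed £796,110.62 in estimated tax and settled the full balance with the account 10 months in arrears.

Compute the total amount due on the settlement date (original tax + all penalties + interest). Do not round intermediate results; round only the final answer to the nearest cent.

Failure-to-file penalty: 6.5% × £796,110.62 = £51,747.19…
Failure-to-pay penalty = 2% × £796,110.62 × 10 mo = £159,222.12…
Interest (13.2%/yr ÷ 12 = 1.1%/month): £796,110.62 × ((1 + 0.011)^10 − 1) = £92,036.6257…
Total = £796,110.62 + £210,969.3143 + £92,036.6257… = £1,099,116.56

£1,099,116.56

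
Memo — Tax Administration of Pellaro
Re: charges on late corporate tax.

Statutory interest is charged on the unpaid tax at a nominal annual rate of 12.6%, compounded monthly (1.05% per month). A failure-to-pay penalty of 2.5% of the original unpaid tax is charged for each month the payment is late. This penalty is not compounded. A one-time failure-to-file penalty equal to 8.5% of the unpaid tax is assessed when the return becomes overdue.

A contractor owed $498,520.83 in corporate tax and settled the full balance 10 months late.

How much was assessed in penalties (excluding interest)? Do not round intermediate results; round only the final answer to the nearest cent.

Failure-to-file penalty: 8.5% × $498,520.83 = $42,374.27…
Failure-to-pay penalty: 10 × 2.5% × $498,520.83 = $124,630.21…
Total penalty = $42,374.27… + $124,630.21… = $167,004.48

$167,004.48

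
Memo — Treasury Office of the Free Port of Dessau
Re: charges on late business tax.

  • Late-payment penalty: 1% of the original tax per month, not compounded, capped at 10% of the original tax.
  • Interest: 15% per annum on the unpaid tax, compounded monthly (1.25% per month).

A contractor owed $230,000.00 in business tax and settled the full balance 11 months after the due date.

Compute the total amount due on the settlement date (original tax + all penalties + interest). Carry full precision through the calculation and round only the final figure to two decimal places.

$286,677.57

Penalty (uncapped): 11 × 1% × $230,000.00 = $25,300.00; cap = 10% × $230,000.00 = $23,000.00 → penalty = $23,000.00
Interest: $230,000.00 × ((1 + 0.0125)^11 − 1) = $230,000.00 × 0.1464242… = $33,677.5695…
Total = $230,000.00 + $23,000.0000 + $33,677.5695… = $286,677.57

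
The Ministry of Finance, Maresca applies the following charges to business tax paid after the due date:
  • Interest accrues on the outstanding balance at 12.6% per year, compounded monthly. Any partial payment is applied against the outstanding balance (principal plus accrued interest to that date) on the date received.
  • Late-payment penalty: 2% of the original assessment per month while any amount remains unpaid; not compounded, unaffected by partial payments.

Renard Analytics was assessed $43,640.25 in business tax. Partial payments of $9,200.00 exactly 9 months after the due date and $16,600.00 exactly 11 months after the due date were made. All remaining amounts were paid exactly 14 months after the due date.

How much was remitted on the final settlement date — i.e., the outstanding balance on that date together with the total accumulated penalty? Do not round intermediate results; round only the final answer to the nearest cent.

Monthly rate = 12.6% ÷ 12 = 1.05%
Balance at month 9: $43,640.2500 × (1 + 0.0105)^9 = $47,941.7729…
After $9,200.00 payment: $47,941.7729… − $9,200.00 = $38,741.7729…
Balance at month 11: $38,741.7729… × (1 + 0.0105)^2 = $39,559.6214…
After $16,600.00 payment: $39,559.6214… − $16,600.00 = $22,959.6214…
Balance at month 14: $22,959.6214… × (1 + 0.0105)^3 = $23,690.4700…
Penalty: 14 × 2% × $43,640.25 = $12,219.27
Final settlement = outstanding balance + penalty = $23,690.4700… + $12,219.27 = $35,909.74

$35,909.74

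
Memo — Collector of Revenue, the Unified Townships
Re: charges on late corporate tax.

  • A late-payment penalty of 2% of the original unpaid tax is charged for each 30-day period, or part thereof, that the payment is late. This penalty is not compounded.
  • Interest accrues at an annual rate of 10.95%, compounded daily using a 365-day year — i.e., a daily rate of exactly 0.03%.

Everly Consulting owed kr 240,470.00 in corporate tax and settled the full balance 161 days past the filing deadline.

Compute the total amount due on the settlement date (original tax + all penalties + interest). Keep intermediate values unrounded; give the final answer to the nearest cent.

Penalty periods: ⌈161/30⌉ = 6; penalty = 6 × 2% × kr 240,470.00 = kr 28,856.40
Interest: kr 240,470.00 × ((1 + 0.0003)^161 − 1) = kr 240,470.00 × 0.04947785… = kr 11,897.9390…
Total = kr 240,470.00 + kr 28,856.4000 + kr 11,897.9390… = kr 281,224.34

kr 281,224.34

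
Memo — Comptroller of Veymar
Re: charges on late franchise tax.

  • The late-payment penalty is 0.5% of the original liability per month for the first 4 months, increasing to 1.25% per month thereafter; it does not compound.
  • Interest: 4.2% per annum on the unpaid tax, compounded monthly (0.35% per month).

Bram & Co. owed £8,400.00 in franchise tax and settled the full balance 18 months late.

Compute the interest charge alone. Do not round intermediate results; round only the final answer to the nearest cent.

£545.24

Interest: £8,400.00 × ((1 + 0.0035)^18 − 1) = £8,400.00 × 0.0649097… = £545.2415…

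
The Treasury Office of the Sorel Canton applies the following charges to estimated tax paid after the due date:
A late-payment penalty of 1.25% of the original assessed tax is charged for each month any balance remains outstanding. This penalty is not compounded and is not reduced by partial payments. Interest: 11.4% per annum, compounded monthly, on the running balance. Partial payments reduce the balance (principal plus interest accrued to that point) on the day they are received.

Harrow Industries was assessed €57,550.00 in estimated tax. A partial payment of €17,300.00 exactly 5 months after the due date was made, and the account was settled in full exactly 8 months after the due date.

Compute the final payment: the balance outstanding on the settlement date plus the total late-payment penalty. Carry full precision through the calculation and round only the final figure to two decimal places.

Monthly rate = 11.4% ÷ 12 = 0.95%
Balance at month 5: €57,550.0000 × (1 + 0.0095)^5 = €60,336.0596…
After €17,300.00 payment: €60,336.0596… − €17,300.00 = €43,036.0596…
Balance at month 8: €43,036.0596… × (1 + 0.0095)^3 = €44,274.2763…
Penalty: 8 × 1.25% × €57,550.00 = €5,755.00
Final settlement = outstanding balance + penalty = €44,274.2763… + €5,755.00 = €50,029.28

€50,029.28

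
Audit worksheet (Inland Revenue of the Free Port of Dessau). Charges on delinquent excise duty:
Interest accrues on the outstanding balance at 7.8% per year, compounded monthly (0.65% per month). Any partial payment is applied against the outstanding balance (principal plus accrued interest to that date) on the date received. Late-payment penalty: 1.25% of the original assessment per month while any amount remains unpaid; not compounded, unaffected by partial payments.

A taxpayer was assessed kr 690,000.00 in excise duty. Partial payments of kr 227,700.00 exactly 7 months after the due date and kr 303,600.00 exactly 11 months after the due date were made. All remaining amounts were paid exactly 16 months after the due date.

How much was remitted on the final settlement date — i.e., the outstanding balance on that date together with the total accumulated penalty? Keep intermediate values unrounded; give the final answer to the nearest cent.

kr 348,398.50

Balance at month 7: kr 690,000.0000 × (1 + 0.0065)^7 = kr 722,013.8780…
After kr 227,700.00 payment: kr 722,013.8780… − kr 227,700.00 = kr 494,313.8780…
Balance at month 11: kr 494,313.8780… × (1 + 0.0065)^4 = kr 507,291.8913…
After kr 303,600.00 payment: kr 507,291.8913… − kr 303,600.00 = kr 203,691.8913…
Balance at month 16: kr 203,691.8913… × (1 + 0.0065)^5 = kr 210,398.4988…
Penalty: 16 × 1.25% × kr 690,000.00 = kr 138,000.00
Final settlement = outstanding balance + penalty = kr 210,398.4988… + kr 138,000.00 = kr 348,398.50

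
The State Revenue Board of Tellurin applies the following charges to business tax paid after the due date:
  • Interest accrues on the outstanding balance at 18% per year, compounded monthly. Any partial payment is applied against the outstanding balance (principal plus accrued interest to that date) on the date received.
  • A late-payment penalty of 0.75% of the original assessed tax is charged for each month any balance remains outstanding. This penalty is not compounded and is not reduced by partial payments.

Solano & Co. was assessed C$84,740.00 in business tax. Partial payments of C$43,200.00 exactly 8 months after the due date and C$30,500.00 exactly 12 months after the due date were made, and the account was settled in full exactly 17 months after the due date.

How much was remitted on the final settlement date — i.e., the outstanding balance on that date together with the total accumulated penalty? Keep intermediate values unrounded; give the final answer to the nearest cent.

C$37,699.58

Monthly rate = 18% ÷ 12 = 1.5%
Balance at month 8: C$84,740.0000 × (1 + 0.015)^8 = C$95,458.9818…
After C$43,200.00 payment: C$95,458.9818… − C$43,200.00 = C$52,258.9818…
Balance at month 12: C$52,258.9818… × (1 + 0.015)^4 = C$55,465.7785…
After C$30,500.00 payment: C$55,465.7785… − C$30,500.00 = C$24,965.7785…
Balance at month 17: C$24,965.7785… × (1 + 0.015)^5 = C$26,895.2338…
Penalty: 17 × 0.75% × C$84,740.00 = C$10,804.35
Final settlement = outstanding balance + penalty = C$26,895.2338… + C$10,804.35 = C$37,699.58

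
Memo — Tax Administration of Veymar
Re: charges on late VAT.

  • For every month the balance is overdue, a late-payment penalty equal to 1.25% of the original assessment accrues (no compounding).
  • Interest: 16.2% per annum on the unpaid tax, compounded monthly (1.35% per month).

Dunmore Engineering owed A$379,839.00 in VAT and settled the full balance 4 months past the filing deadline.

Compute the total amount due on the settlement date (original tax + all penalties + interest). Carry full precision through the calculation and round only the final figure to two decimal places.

Late-payment penalty = 1.25% × A$379,839.00 × 4 mo = A$18,991.95
Interest: A$379,839.00 × ((1 + 0.0135)^4 − 1) = A$379,839.00 × 0.0551034… = A$20,930.4107…
Total = A$379,839.00 + A$18,991.9500 + A$20,930.4107… = A$419,761.36

A$419,761.36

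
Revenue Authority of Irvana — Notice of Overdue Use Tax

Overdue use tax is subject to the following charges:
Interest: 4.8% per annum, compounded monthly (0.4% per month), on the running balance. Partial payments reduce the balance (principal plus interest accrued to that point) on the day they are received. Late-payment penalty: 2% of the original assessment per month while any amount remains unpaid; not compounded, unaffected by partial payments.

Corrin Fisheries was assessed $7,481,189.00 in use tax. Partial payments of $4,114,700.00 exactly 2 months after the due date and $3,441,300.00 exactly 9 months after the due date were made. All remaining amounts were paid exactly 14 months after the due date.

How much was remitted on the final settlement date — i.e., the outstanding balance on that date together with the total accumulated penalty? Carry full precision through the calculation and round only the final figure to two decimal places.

$2,178,649.33

Balance at month 2: $7,481,189.0000 × (1 + 0.004)^2 = $7,541,158.2110…
After $4,114,700.00 payment: $7,541,158.2110… − $4,114,700.00 = $3,426,458.2110…
Balance at month 9: $3,426,458.2110… × (1 + 0.004)^7 = $3,523,558.0369…
After $3,441,300.00 payment: $3,523,558.0369… − $3,441,300.00 = $82,258.0369…
Balance at month 14: $82,258.0369… × (1 + 0.004)^5 = $83,916.4117…
Penalty: 14 × 2% × $7,481,189.00 = $2,094,732.92
Final settlement = outstanding balance + penalty = $83,916.4117… + $2,094,732.92 = $2,178,649.33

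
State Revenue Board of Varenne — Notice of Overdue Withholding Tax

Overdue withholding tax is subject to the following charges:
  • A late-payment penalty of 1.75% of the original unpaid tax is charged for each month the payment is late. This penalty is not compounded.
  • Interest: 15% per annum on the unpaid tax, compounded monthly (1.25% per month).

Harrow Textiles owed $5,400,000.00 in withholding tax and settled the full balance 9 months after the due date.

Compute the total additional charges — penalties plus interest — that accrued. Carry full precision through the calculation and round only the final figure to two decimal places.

Late-payment penalty = 1.75% × $5,400,000.00 × 9 mo = $850,500.00
Interest: $5,400,000.00 × ((1 + 0.0125)^9 − 1) = $5,400,000.00 × 0.1182922… = $638,777.7582…
Penalties + interest = $850,500.0000 + $638,777.7582… = $1,489,277.76

$1,489,277.76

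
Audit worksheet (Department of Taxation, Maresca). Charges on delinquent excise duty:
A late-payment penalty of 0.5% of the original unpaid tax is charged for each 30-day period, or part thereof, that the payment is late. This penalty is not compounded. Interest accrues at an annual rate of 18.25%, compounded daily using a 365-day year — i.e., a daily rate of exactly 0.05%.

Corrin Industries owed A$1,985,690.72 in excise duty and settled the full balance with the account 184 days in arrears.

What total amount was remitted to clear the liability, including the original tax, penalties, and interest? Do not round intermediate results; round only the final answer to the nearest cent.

Penalty periods: ⌈184/30⌉ = 7; penalty = 7 × 0.5% × A$1,985,690.72 = A$69,499.18…
Interest: A$1,985,690.72 × ((1 + 0.0005)^184 − 1) = A$1,985,690.72 × 0.09633961… = A$191,300.6782…
Total = A$1,985,690.72 + A$69,499.1752 + A$191,300.6782… = A$2,246,490.57

A$2,246,490.57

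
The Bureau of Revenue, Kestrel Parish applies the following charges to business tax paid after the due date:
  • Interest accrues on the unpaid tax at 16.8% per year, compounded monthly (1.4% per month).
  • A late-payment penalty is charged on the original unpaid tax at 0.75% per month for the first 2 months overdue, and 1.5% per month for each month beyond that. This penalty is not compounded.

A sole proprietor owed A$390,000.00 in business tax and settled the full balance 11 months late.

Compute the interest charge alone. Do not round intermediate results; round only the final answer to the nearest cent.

Interest: A$390,000.00 × ((1 + 0.014)^11 − 1) = A$390,000.00 × 0.1652457… = A$64,445.8188…

A$64,445.82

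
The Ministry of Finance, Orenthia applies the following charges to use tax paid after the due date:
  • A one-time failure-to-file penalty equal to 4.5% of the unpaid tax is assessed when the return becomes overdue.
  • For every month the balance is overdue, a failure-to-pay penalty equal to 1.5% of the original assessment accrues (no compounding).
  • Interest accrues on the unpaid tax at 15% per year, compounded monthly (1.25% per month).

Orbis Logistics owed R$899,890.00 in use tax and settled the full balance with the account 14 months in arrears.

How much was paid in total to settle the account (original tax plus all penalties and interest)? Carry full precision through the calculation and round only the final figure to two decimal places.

Failure-to-file penalty: 4.5% × R$899,890.00 = R$40,495.05
Failure-to-pay penalty = 1.5% × R$899,890.00 × 14 mo = R$188,976.90
Interest: R$899,890.00 × ((1 + 0.0125)^14 − 1) = R$899,890.00 × 0.1899547… = R$170,938.3787…
Total = R$899,890.00 + R$229,471.9500 + R$170,938.3787… = R$1,300,300.33

R$1,300,300.33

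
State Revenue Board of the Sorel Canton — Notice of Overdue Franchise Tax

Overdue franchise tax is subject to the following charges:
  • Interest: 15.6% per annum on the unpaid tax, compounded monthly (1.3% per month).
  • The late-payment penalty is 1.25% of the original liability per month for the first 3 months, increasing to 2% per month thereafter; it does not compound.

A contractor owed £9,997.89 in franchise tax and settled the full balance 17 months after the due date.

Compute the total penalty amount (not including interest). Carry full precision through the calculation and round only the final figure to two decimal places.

Penalty, months 1–3: 3 × 1.25% × £9,997.89 = £374.92…
Penalty, months 4–17: 14 × 2% × £9,997.89 = £2,799.41…
Total penalty = £374.92… + £2,799.41… = £3,174.33

£3,174.33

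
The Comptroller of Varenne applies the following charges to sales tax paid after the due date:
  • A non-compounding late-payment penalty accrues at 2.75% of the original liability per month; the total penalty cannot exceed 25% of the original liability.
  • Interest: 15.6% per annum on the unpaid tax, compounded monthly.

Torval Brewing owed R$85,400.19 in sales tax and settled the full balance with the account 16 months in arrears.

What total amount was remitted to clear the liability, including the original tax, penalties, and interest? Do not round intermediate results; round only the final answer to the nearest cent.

Penalty (uncapped): 16 × 2.75% × R$85,400.19 = R$37,576.08…; cap = 25% × R$85,400.19 = R$21,350.05… → penalty = R$21,350.05…
Interest (15.6%/yr ÷ 12 = 1.3%/month): R$85,400.19 × ((1 + 0.013)^16 − 1) = R$19,604.8060…
Total = R$85,400.19 + R$21,350.0475 + R$19,604.8060… = R$126,355.04

R$126,355.04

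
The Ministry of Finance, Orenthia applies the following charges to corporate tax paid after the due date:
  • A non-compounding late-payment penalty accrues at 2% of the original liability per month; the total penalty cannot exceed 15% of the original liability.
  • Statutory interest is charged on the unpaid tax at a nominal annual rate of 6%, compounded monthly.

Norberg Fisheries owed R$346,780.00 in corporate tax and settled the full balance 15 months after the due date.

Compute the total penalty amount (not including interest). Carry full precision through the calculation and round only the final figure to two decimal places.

Penalty (uncapped): 15 × 2% × R$346,780.00 = R$104,034.00; cap = 15% × R$346,780.00 = R$52,017.00 → penalty = R$52,017.00

R$52,017.00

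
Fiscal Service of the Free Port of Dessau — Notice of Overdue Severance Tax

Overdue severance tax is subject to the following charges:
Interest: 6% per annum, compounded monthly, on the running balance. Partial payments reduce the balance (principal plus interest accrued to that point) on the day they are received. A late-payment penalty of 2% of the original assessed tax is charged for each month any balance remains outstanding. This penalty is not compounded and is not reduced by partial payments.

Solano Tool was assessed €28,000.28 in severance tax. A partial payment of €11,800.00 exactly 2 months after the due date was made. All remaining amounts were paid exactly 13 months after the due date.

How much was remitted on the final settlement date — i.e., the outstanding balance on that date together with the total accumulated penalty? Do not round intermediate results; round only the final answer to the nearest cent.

€24,690.51

Monthly rate = 6% ÷ 12 = 0.5%
Balance at month 2: €28,000.2800 × (1 + 0.005)^2 = €28,280.9828…
After €11,800.00 payment: €28,280.9828… − €11,800.00 = €16,480.9828…
Balance at month 13: €16,480.9828… × (1 + 0.005)^11 = €17,410.4416…
Penalty: 13 × 2% × €28,000.28 = €7,280.07…
Final settlement = outstanding balance + penalty = €17,410.4416… + €7,280.07… = €24,690.51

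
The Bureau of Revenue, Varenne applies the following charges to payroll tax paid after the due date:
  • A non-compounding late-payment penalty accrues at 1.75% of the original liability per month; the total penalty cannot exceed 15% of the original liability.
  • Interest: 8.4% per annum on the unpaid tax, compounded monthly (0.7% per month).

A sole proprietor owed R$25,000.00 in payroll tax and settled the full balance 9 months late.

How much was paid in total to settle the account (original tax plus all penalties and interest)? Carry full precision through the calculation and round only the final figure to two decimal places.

R$30,369.83

Penalty (uncapped): 9 × 1.75% × R$25,000.00 = R$3,937.50; cap = 15% × R$25,000.00 = R$3,750.00 → penalty = R$3,750.00
Interest: R$25,000.00 × ((1 + 0.007)^9 − 1) = R$25,000.00 × 0.0647931… = R$1,619.8279…
Total = R$25,000.00 + R$3,750.0000 + R$1,619.8279… = R$30,369.83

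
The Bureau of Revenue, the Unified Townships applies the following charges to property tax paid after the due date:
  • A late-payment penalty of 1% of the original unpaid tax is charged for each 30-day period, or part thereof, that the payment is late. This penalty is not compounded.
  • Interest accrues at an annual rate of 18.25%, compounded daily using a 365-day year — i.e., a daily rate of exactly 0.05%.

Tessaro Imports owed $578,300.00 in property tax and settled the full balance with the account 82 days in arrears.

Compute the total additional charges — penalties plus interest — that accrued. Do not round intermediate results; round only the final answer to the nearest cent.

$41,545.90

Penalty periods: ⌈82/30⌉ = 3; penalty = 3 × 1% × $578,300.00 = $17,349.00
Interest: $578,300.00 × ((1 + 0.0005)^82 − 1) = $578,300.00 × 0.04184143… = $24,196.8991…
Penalties + interest = $17,349.0000 + $24,196.8991… = $41,545.90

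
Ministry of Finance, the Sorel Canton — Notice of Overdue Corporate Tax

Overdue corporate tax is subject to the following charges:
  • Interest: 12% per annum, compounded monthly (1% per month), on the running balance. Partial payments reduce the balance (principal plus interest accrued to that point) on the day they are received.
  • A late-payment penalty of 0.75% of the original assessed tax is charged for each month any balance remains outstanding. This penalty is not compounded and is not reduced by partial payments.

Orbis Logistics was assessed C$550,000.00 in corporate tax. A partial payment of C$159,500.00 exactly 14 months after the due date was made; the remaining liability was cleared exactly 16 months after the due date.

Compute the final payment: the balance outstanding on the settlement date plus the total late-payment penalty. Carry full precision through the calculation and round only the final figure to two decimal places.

Balance at month 14: C$550,000.0000 × (1 + 0.01)^14 = C$632,210.8173…
After C$159,500.00 payment: C$632,210.8173… − C$159,500.00 = C$472,710.8173…
Balance at month 16: C$472,710.8173… × (1 + 0.01)^2 = C$482,212.3047…
Penalty: 16 × 0.75% × C$550,000.00 = C$66,000.00
Final settlement = outstanding balance + penalty = C$482,212.3047… + C$66,000.00 = C$548,212.30

C$548,212.30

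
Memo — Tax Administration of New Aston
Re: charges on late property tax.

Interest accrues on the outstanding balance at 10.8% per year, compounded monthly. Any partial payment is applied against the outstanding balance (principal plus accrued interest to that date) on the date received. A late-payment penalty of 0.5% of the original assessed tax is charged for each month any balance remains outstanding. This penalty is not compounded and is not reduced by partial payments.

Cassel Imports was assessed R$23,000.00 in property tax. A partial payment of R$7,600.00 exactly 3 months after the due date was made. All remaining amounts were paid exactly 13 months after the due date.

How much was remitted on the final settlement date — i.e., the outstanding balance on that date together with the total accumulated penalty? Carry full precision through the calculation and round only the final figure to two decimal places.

Monthly rate = 10.8% ÷ 12 = 0.9%
Balance at month 3: R$23,000.0000 × (1 + 0.009)^3 = R$23,626.6058…
After R$7,600.00 payment: R$23,626.6058… − R$7,600.00 = R$16,026.6058…
Balance at month 13: R$16,026.6058… × (1 + 0.009)^10 = R$17,528.8416…
Penalty: 13 × 0.5% × R$23,000.00 = R$1,495.00
Final settlement = outstanding balance + penalty = R$17,528.8416… + R$1,495.00 = R$19,023.84

R$19,023.84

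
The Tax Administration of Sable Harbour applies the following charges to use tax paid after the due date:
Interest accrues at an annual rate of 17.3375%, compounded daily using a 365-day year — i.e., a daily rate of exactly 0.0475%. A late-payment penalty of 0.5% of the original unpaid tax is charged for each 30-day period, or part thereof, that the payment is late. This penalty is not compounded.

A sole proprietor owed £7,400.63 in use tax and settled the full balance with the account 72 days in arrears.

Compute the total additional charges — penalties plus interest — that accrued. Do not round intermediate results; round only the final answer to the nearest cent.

£368.43

Penalty periods: ⌈72/30⌉ = 3; penalty = 3 × 0.5% × £7,400.63 = £111.01…
Interest: £7,400.63 × ((1 + 0.000475)^72 − 1) = £7,400.63 × 0.03478314… = £257.4172…
Penalties + interest = £111.0095… + £257.4172… = £368.43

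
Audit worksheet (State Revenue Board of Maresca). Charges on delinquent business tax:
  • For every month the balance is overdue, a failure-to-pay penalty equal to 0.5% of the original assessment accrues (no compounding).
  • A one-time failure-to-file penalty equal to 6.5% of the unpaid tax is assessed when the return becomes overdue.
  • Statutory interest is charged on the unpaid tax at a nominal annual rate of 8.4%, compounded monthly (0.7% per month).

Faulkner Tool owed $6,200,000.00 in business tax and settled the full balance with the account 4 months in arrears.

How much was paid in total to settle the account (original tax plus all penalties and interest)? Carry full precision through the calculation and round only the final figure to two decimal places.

$6,902,431.32

Failure-to-file penalty: 6.5% × $6,200,000.00 = $403,000.00
Failure-to-pay penalty = 0.5% × $6,200,000.00 × 4 mo = $124,000.00
Interest: $6,200,000.00 × ((1 + 0.007)^4 − 1) = $6,200,000.00 × 0.0282954… = $175,431.3213…
Total = $6,200,000.00 + $527,000.0000 + $175,431.3213… = $6,902,431.32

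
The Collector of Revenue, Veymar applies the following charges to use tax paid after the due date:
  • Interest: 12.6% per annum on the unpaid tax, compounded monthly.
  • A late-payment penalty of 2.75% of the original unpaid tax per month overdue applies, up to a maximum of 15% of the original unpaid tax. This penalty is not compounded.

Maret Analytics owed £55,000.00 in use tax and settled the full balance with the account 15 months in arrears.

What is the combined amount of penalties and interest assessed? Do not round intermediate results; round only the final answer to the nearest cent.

£17,579.10

Penalty (uncapped): 15 × 2.75% × £55,000.00 = £22,687.50; cap = 15% × £55,000.00 = £8,250.00 → penalty = £8,250.00
Interest (12.6%/yr ÷ 12 = 1.05%/month): £55,000.00 × ((1 + 0.0105)^15 − 1) = £9,329.0973…
Penalties + interest = £8,250.0000 + £9,329.0973… = £17,579.10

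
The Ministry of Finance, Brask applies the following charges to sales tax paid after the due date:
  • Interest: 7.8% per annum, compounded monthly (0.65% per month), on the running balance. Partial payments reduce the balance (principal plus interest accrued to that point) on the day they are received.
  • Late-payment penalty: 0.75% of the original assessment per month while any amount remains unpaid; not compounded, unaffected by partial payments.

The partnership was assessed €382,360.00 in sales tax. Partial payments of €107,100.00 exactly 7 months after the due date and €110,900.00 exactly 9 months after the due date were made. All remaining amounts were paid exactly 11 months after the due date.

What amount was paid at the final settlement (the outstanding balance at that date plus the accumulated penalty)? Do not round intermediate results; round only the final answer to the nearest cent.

€219,891.25

Balance at month 7: €382,360.0000 × (1 + 0.0065)^7 = €400,100.3281…
After €107,100.00 payment: €400,100.3281… − €107,100.00 = €293,000.3281…
Balance at month 9: €293,000.3281… × (1 + 0.0065)^2 = €296,821.7116…
After €110,900.00 payment: €296,821.7116… − €110,900.00 = €185,921.7116…
Balance at month 11: €185,921.7116… × (1 + 0.0065)^2 = €188,346.5491…
Penalty: 11 × 0.75% × €382,360.00 = €31,544.70
Final settlement = outstanding balance + penalty = €188,346.5491… + €31,544.70 = €219,891.25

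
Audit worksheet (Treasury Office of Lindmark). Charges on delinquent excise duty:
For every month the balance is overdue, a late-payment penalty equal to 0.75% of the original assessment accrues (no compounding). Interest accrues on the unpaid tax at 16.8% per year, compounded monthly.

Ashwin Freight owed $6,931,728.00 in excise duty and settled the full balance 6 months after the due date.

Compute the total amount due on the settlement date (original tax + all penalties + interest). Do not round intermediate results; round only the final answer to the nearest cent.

Late-payment penalty: 6 × 0.75% × $6,931,728.00 = $311,927.76
Interest (16.8%/yr ÷ 12 = 1.4%/month): $6,931,728.00 × ((1 + 0.014)^6 − 1) = $603,028.8623…
Total = $6,931,728.00 + $311,927.7600 + $603,028.8623… = $7,846,684.62

$7,846,684.62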